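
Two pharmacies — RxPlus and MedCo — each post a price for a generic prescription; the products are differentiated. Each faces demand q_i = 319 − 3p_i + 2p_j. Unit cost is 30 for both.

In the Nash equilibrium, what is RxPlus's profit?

15660.1875

RxPlus's profit: π = (p_{RxPlus} − 30)(319 − 3p_{RxPlus} + 2p_{MedCo}).
∂π/∂p_{RxPlus} = 409 − 6p_{RxPlus} + 2p_{MedCo} = 0 ⇒ p_{RxPlus} = 409/6 + (1/3)p_{MedCo}.
The game is symmetric, so in equilibrium p_{MedCo} = p_{RxPlus}: the reaction function gives (2/3)p_{RxPlus} = 409/6, hence p_{RxPlus} = 102.25.
q_{RxPlus} = 319 − 3·102.25 + 2·102.25 = 216.75.
Profit = (102.25 − 30)·216.75 = 15660.1875.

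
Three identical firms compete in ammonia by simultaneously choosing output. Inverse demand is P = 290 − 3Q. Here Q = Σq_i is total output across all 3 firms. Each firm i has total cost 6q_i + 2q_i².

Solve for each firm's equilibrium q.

A representative firm's profit is π_i = q_i(290 − 3Q) − 6q_i − 2q_i², with Q = q_i + Σ_{j≠i} q_j.
First-order condition: 284 − 10q_i − 3Σ_{j≠i} q_j = 0.
With identical firms, set every q_j = q: then 284 − 10q − 6q = 0, i.e. q = 284/16 = 17.75.

17.75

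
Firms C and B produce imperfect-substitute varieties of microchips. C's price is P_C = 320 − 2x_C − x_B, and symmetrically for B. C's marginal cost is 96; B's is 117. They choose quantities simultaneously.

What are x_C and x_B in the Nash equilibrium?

46.2, 39.2

Firm C's profit: π = x_C(320 − 2x_C − x_B) − 96x_C.
∂π/∂x_C = 224 − 4x_C − x_B = 0 ⇒ x_C = 56 − 0.25x_B.
Similarly x_B = 50.75 − 0.25x_C.
Plugging x_B into C's best response: x_C = 56 − 0.25(50.75 − 0.25x_C) ⇒ 0.9375x_C = 43.3125, so x_C = 46.2.
Then x_B = 50.75 − 0.25·46.2 = 39.2.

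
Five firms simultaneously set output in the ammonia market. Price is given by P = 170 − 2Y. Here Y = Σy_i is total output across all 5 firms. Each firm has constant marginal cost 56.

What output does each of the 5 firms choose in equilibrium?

9.5

A representative firm's profit is π_i = y_i(170 − 2Y) − 56y_i, with Y = y_i + Σ_{j≠i} y_j.
First-order condition: 114 − 4y_i − 2Σ_{j≠i} y_j = 0.
With identical firms, set every y_j = y: then 114 − 4y − 8y = 0, i.e. y = 114/12 = 9.5.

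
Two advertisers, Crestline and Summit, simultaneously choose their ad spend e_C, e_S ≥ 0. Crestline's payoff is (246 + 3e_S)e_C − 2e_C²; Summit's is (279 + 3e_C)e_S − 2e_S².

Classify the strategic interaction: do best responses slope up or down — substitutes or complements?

strategic complements

Expanding Crestline's payoff: 246e_C + 3e_Se_C − 2e_C².
∂π/∂e_C = 246 + 3e_S − 4e_C = 0, so e_C = 61.5 + 0.75e_S.
The best-response slope de_C/de_S = 0.75 > 0: the reaction function is upward-sloping, so the choices are strategic complements.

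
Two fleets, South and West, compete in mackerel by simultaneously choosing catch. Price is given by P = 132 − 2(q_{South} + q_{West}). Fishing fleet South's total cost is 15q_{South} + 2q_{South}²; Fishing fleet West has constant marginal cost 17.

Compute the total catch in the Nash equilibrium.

Fishing fleet South's profit: π = q_{South}(132 − 2(q_{South} + q_{West})) − 15q_{South} − 2q_{South}².
∂π/∂q_{South} = 117 − 8q_{South} − 2q_{West} = 0, so q_{South} = 14.625 − 0.25q_{West}.
For West: ∂π/∂q_{West} = 115 − 4q_{West} − 2q_{South} = 0 ⇒ q_{West} = 28.75 − 0.5q_{South}.
Plugging q_{West} into South's best response: q_{South} = 14.625 − 0.25(28.75 − 0.5q_{South}) ⇒ 0.875q_{South} = 7.4375, so q_{South} = 8.5.
Then q_{West} = 28.75 − 0.5·8.5 = 24.5.
Total catch: 8.5 + 24.5 = 33.

33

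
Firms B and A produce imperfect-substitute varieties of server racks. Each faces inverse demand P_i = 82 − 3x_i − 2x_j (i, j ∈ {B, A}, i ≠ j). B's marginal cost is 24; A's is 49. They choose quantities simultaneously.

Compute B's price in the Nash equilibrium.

Firm B's profit: π = x_B(82 − 3x_B − 2x_A) − 24x_B.
∂π/∂x_B = 58 − 6x_B − 2x_A = 0 ⇒ x_B = 29/3 − (1/3)x_A.
Similarly x_A = 5.5 − (1/3)x_B.
Plugging x_A into B's best response: x_B = 29/3 − (1/3)(5.5 − (1/3)x_B) ⇒ (8/9)x_B = 47/6, so x_B = 8.8125.
Then x_A = 5.5 − (1/3)·8.8125 = 2.5625.
P_B = 82 − 3·8.8125 − 2·2.5625 = 50.4375.

50.4375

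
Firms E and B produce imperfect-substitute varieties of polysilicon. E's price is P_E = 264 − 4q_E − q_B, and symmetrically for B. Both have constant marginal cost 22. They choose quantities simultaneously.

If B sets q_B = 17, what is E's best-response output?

28.125

Firm E's profit: π = q_E(264 − 4q_E − q_B) − 22q_E.
∂π/∂q_E = 242 − 8q_E − q_B = 0 ⇒ q_E = 30.25 − 0.125q_B.
At q_B = 17: q_E = 30.25 − 0.125·17 = 28.125.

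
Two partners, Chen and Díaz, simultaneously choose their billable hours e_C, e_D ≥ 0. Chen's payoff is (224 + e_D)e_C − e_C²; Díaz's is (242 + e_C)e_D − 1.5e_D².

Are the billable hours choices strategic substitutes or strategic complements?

Expanding Chen's payoff: 224e_C + e_De_C − e_C².
∂π/∂e_C = 224 + e_D − 2e_C = 0, so e_C = 112 + 0.5e_D.
The best-response slope de_C/de_D = 0.5 > 0: the reaction function is upward-sloping, so the choices are strategic complements.

strategic complements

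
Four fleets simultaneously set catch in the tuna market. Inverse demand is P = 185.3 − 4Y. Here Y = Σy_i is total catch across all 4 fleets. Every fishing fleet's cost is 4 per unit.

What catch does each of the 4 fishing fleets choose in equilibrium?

9.065

A representative fishing fleet's profit is π_i = y_i(185.3 − 4Y) − 4y_i, with Y = y_i + Σ_{j≠i} y_j.
First-order condition: 181.3 − 8y_i − 4Σ_{j≠i} y_j = 0.
With identical fishing fleets, set every y_j = y: then 181.3 − 8y − 12y = 0, i.e. y = 181.3/20 = 9.065.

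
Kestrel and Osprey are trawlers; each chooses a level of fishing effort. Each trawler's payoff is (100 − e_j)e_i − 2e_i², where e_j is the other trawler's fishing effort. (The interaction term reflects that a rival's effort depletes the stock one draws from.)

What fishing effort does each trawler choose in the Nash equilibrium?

Kestrel's payoff is (100 − e_O)e_K − 2e_K².
∂π/∂e_K = 100 − e_O − 4e_K = 0, so e_K = 25 − 0.25e_O.
Setting e_K = e_O in the reaction function: e_K = 25 − 0.25e_K, so e_K = 25 / 1.25 = 20.

20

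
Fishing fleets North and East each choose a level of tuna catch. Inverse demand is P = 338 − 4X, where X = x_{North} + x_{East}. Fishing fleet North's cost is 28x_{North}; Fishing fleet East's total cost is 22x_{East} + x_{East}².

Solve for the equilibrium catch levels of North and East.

28.6875, 20.125

Fishing fleet North's profit: π = x_{North}(338 − 4(x_{North} + x_{East})) − 28x_{North}.
∂π/∂x_{North} = 310 − 8x_{North} − 4x_{East} = 0, so x_{North} = 38.75 − 0.5x_{East}.
For East: ∂π/∂x_{East} = 316 − 10x_{East} − 4x_{North} = 0 ⇒ x_{East} = 31.6 − 0.4x_{North}.
Substituting the second reaction function into the first: x_{North} = 38.75 − 0.5(31.6 − 0.4x_{North}), which gives 0.8x_{North} = 22.95 ⇒ x_{North} = 28.6875.
Then x_{East} = 31.6 − 0.4·28.6875 = 20.125.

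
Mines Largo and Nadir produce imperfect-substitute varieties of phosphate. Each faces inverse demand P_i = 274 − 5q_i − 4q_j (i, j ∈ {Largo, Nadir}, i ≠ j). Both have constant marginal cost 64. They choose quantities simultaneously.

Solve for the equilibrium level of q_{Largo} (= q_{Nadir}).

Mine Largo's profit: π = q_{Largo}(274 − 5q_{Largo} − 4q_{Nadir}) − 64q_{Largo}.
∂π/∂q_{Largo} = 210 − 10q_{Largo} − 4q_{Nadir} = 0 ⇒ q_{Largo} = 21 − 0.4q_{Nadir}.
Setting q_{Largo} = q_{Nadir} in the reaction function: q_{Largo} = 21 − 0.4q_{Largo}, so q_{Largo} = 21 / 1.4 = 15.

15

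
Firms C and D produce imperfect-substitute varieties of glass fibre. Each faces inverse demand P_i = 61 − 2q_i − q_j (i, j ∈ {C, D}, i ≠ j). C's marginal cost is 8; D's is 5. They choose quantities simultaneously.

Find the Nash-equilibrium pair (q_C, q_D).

10.4, 11.4

Firm C's profit: π = q_C(61 − 2q_C − q_D) − 8q_C.
∂π/∂q_C = 53 − 4q_C − q_D = 0 ⇒ q_C = 13.25 − 0.25q_D.
Similarly q_D = 14 − 0.25q_C.
Plugging q_D into C's best response: q_C = 13.25 − 0.25(14 − 0.25q_C) ⇒ 0.9375q_C = 9.75, so q_C = 10.4.
Then q_D = 14 − 0.25·10.4 = 11.4.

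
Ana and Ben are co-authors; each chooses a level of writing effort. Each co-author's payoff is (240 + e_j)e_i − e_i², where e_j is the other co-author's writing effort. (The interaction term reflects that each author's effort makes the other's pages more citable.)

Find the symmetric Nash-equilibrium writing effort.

240

Ana's payoff is (240 + e_B)e_A − e_A².
∂π/∂e_A = 240 + e_B − 2e_A = 0, so e_A = 120 + 0.5e_B.
The game is symmetric, so in equilibrium e_B = e_A: the reaction function gives 0.5e_A = 120, hence e_A = 240.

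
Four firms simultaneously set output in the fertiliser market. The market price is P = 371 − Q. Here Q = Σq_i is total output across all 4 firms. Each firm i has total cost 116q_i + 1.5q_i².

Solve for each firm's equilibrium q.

31.875

A representative firm's profit is π_i = q_i(371 − Q) − 116q_i − 1.5q_i², with Q = q_i + Σ_{j≠i} q_j.
First-order condition: 255 − 5q_i − Σ_{j≠i} q_j = 0.
Imposing symmetry (q_j = q for all j) turns Σ_{j≠i} q_j into 3q, so 255 = 8q and q = 31.875.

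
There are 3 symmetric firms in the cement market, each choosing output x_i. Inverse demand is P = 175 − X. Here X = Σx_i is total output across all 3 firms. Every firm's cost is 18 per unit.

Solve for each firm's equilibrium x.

A representative firm's profit is π_i = x_i(175 − X) − 18x_i, with X = x_i + Σ_{j≠i} x_j.
First-order condition: 157 − 2x_i − Σ_{j≠i} x_j = 0.
Imposing symmetry (x_j = x for all j) turns Σ_{j≠i} x_j into 2x, so 157 = 4x and x = 39.25.

39.25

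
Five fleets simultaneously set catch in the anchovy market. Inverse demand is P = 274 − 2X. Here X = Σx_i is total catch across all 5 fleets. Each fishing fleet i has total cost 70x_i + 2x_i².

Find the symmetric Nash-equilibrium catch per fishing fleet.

12.75

A representative fishing fleet's profit is π_i = x_i(274 − 2X) − 70x_i − 2x_i², with X = x_i + Σ_{j≠i} x_j.
First-order condition: 204 − 8x_i − 2Σ_{j≠i} x_j = 0.
Imposing symmetry (x_j = x for all j) turns Σ_{j≠i} x_j into 4x, so 204 = 16x and x = 12.75.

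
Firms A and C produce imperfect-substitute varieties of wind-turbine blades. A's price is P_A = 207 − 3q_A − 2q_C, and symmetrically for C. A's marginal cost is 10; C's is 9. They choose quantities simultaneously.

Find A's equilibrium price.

Firm A's profit: π = q_A(207 − 3q_A − 2q_C) − 10q_A.
∂π/∂q_A = 197 − 6q_A − 2q_C = 0 ⇒ q_A = 197/6 − (1/3)q_C.
Similarly q_C = 33 − (1/3)q_A.
Plugging q_C into A's best response: q_A = 197/6 − (1/3)(33 − (1/3)q_A) ⇒ (8/9)q_A = 131/6, so q_A = 24.5625.
Then q_C = 33 − (1/3)·24.5625 = 24.8125.
P_A = 207 − 3·24.5625 − 2·24.8125 = 83.6875.

83.6875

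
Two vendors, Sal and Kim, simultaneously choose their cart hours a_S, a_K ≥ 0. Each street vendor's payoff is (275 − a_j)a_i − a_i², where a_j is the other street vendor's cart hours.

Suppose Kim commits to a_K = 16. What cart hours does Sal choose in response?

Sal's payoff is (275 − a_K)a_S − a_S².
∂π/∂a_S = 275 − a_K − 2a_S = 0, so a_S = 137.5 − 0.5a_K.
At a_K = 16: a_S = 137.5 − 0.5·16 = 129.5.

129.5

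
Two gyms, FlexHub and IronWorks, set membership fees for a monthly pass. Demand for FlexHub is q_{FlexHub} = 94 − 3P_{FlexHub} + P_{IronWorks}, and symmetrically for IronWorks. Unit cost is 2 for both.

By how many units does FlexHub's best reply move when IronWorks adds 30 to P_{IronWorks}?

5

FlexHub's profit: π = (P_{FlexHub} − 2)(94 − 3P_{FlexHub} + P_{IronWorks}).
∂π/∂P_{FlexHub} = 100 − 6P_{FlexHub} + P_{IronWorks} = 0 ⇒ P_{FlexHub} = 50/3 + (1/6)P_{IronWorks}.
The reaction-function slope is 1/6, so a 30-unit rise in P_{IronWorks} moves P_{FlexHub} by 1/6 × 30 = 5. FlexHub's best response rises — the actions are strategic complements.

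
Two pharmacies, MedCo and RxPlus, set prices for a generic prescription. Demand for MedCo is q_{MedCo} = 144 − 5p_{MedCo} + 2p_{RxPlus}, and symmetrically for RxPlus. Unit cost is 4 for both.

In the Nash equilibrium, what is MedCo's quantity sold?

82.5

MedCo's profit: π = (p_{MedCo} − 4)(144 − 5p_{MedCo} + 2p_{RxPlus}).
∂π/∂p_{MedCo} = 164 − 10p_{MedCo} + 2p_{RxPlus} = 0 ⇒ p_{MedCo} = 16.4 + 0.2p_{RxPlus}.
The game is symmetric, so in equilibrium p_{RxPlus} = p_{MedCo}: the reaction function gives 0.8p_{MedCo} = 16.4, hence p_{MedCo} = 20.5.
q_{MedCo} = 144 − 5·20.5 + 2·20.5 = 82.5.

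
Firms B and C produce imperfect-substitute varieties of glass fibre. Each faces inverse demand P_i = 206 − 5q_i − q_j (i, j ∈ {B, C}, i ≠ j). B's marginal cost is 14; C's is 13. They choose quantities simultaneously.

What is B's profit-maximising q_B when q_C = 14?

Firm B's profit: π = q_B(206 − 5q_B − q_C) − 14q_B.
∂π/∂q_B = 192 − 10q_B − q_C = 0 ⇒ q_B = 19.2 − 0.1q_C.
At q_C = 14: q_B = 19.2 − 0.1·14 = 17.8.

17.8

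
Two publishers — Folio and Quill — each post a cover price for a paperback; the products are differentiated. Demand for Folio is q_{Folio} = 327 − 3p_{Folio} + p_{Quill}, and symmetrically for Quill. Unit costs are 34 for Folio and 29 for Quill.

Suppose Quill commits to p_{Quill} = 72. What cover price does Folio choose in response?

83.5

Folio's profit: π = (p_{Folio} − 34)(327 − 3p_{Folio} + p_{Quill}).
∂π/∂p_{Folio} = 429 − 6p_{Folio} + p_{Quill} = 0 ⇒ p_{Folio} = 71.5 + (1/6)p_{Quill}.
At p_{Quill} = 72: p_{Folio} = 71.5 + (1/6)·72 = 83.5.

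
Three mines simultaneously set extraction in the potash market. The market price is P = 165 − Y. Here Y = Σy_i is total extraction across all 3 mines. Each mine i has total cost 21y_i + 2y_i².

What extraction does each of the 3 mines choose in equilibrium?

18

A representative mine's profit is π_i = y_i(165 − Y) − 21y_i − 2y_i², with Y = y_i + Σ_{j≠i} y_j.
First-order condition: 144 − 6y_i − Σ_{j≠i} y_j = 0.
Imposing symmetry (y_j = y for all j) turns Σ_{j≠i} y_j into 2y, so 144 = 8y and y = 18.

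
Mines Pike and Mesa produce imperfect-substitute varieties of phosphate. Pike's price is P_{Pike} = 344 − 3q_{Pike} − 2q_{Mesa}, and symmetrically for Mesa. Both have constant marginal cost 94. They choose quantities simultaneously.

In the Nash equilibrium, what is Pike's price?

187.75

Mine Pike's profit: π = q_{Pike}(344 − 3q_{Pike} − 2q_{Mesa}) − 94q_{Pike}.
∂π/∂q_{Pike} = 250 − 6q_{Pike} − 2q_{Mesa} = 0 ⇒ q_{Pike} = 125/3 − (1/3)q_{Mesa}.
By symmetry q_{Mesa} = q_{Pike}; substituting into the reaction function, (4/3)q_{Pike} = 125/3 and q_{Pike} = 31.25.
P_{Pike} = 344 − 3·31.25 − 2·31.25 = 187.75.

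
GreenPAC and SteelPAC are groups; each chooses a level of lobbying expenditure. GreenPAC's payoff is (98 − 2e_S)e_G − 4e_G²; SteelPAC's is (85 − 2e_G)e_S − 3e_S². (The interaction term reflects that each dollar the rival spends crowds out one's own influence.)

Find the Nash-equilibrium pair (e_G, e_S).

9.5, 11

Expanding GreenPAC's payoff: 98e_G − 2e_Se_G − 4e_G².
∂π/∂e_G = 98 − 2e_S − 8e_G = 0, so e_G = 12.25 − 0.25e_S.
Likewise for SteelPAC: e_S = 85/6 − (1/3)e_G.
Plugging e_S into GreenPAC's best response: e_G = 12.25 − 0.25(85/6 − (1/3)e_G) ⇒ (11/12)e_G = 209/24, so e_G = 9.5.
Then e_S = 85/6 − (1/3)·9.5 = 11.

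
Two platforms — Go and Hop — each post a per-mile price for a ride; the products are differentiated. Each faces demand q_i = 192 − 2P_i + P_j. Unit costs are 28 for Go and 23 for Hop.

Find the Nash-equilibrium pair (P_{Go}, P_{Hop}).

82, 80

Go's profit: π = (P_{Go} − 28)(192 − 2P_{Go} + P_{Hop}).
∂π/∂P_{Go} = 248 − 4P_{Go} + P_{Hop} = 0 ⇒ P_{Go} = 62 + 0.25P_{Hop}.
Similarly P_{Hop} = 59.5 + 0.25P_{Go}.
Substituting the second reaction function into the first: P_{Go} = 62 + 0.25(59.5 + 0.25P_{Go}), which gives 0.9375P_{Go} = 76.875 ⇒ P_{Go} = 82.
Then P_{Hop} = 59.5 + 0.25·82 = 80.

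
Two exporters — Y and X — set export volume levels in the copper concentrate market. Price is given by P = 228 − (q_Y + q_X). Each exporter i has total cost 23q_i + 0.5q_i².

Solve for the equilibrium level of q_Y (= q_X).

51.25

Exporter Y's profit: π = q_Y(228 − (q_Y + q_X)) − 23q_Y − 0.5q_Y².
∂π/∂q_Y = 205 − 3q_Y − q_X = 0, so q_Y = 205/3 − (1/3)q_X.
By symmetry q_X = q_Y; substituting into the reaction function, (4/3)q_Y = 205/3 and q_Y = 51.25.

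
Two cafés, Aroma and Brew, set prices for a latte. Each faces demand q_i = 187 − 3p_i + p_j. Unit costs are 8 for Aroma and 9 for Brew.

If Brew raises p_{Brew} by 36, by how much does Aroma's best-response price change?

Aroma's profit: π = (p_{Aroma} − 8)(187 − 3p_{Aroma} + p_{Brew}).
∂π/∂p_{Aroma} = 211 − 6p_{Aroma} + p_{Brew} = 0 ⇒ p_{Aroma} = 211/6 + (1/6)p_{Brew}.
The reaction-function slope is 1/6, so a 36-unit rise in p_{Brew} moves p_{Aroma} by 1/6 × 36 = 6. Aroma's best response rises — the actions are strategic complements.

6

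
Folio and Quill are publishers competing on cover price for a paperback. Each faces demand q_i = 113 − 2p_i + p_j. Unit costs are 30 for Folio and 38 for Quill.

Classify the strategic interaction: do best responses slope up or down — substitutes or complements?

strategic complements

Folio's profit: π = (p_{Folio} − 30)(113 − 2p_{Folio} + p_{Quill}).
∂π/∂p_{Folio} = 173 − 4p_{Folio} + p_{Quill} = 0 ⇒ p_{Folio} = 43.25 + 0.25p_{Quill}.
The best-response slope dp_{Folio}/dp_{Quill} = 0.25 > 0: the reaction function is upward-sloping, so the choices are strategic complements.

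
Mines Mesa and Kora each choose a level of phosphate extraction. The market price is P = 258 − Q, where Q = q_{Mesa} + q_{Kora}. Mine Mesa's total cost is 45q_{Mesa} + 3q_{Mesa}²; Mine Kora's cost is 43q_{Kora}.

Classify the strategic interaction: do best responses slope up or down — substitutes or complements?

Mine Mesa's profit: π = q_{Mesa}(258 − (q_{Mesa} + q_{Kora})) − 45q_{Mesa} − 3q_{Mesa}².
∂π/∂q_{Mesa} = 213 − 8q_{Mesa} − q_{Kora} = 0, so q_{Mesa} = 26.625 − 0.125q_{Kora}.
The best-response slope dq_{Mesa}/dq_{Kora} = −0.125 < 0: the reaction function is downward-sloping, so the choices are strategic substitutes.

strategic substitutes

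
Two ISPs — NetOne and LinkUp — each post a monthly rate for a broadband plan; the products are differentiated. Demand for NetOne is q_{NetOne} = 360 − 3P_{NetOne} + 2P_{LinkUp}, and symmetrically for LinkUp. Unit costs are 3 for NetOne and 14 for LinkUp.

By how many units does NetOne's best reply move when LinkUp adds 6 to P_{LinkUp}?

NetOne's profit: π = (P_{NetOne} − 3)(360 − 3P_{NetOne} + 2P_{LinkUp}).
∂π/∂P_{NetOne} = 369 − 6P_{NetOne} + 2P_{LinkUp} = 0 ⇒ P_{NetOne} = 61.5 + (1/3)P_{LinkUp}.
The reaction-function slope is 1/3, so a 6-unit rise in P_{LinkUp} moves P_{NetOne} by 1/3 × 6 = 2. NetOne's best response rises — the actions are strategic complements.

2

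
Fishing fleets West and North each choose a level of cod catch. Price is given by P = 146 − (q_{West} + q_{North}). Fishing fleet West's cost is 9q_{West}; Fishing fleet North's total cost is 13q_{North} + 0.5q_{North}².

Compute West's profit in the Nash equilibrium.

Fishing fleet West's profit: π = q_{West}(146 − (q_{West} + q_{North})) − 9q_{West}.
∂π/∂q_{West} = 137 − 2q_{West} − q_{North} = 0, so q_{West} = 68.5 − 0.5q_{North}.
For North: ∂π/∂q_{North} = 133 − 3q_{North} − q_{West} = 0 ⇒ q_{North} = 133/3 − (1/3)q_{West}.
Plugging q_{North} into West's best response: q_{West} = 68.5 − 0.5(133/3 − (1/3)q_{West}) ⇒ (5/6)q_{West} = 139/3, so q_{West} = 55.6.
Then q_{North} = 133/3 − (1/3)·55.6 = 25.8.
Price P = 146 − 81.4 = 64.6.
West's profit: (64.6 − 9)·55.6 = 3091.36.

3091.36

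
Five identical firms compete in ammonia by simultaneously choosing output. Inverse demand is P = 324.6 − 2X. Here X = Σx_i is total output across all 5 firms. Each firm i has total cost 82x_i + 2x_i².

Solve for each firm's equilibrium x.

A representative firm's profit is π_i = x_i(324.6 − 2X) − 82x_i − 2x_i², with X = x_i + Σ_{j≠i} x_j.
First-order condition: 242.6 − 8x_i − 2Σ_{j≠i} x_j = 0.
Imposing symmetry (x_j = x for all j) turns Σ_{j≠i} x_j into 4x, so 242.6 = 16x and x = 15.1625.

15.1625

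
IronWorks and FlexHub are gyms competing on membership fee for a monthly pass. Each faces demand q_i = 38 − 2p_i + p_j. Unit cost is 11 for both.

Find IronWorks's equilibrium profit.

162

IronWorks's profit: π = (p_{IronWorks} − 11)(38 − 2p_{IronWorks} + p_{FlexHub}).
∂π/∂p_{IronWorks} = 60 − 4p_{IronWorks} + p_{FlexHub} = 0 ⇒ p_{IronWorks} = 15 + 0.25p_{FlexHub}.
Setting p_{IronWorks} = p_{FlexHub} in the reaction function: p_{IronWorks} = 15 + 0.25p_{IronWorks}, so p_{IronWorks} = 15 / 0.75 = 20.
q_{IronWorks} = 38 − 2·20 + 20 = 18.
Profit = (20 − 11)·18 = 162.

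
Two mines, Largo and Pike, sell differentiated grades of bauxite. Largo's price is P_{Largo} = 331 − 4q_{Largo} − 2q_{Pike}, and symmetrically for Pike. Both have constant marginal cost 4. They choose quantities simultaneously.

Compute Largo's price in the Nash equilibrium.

Mine Largo's profit: π = q_{Largo}(331 − 4q_{Largo} − 2q_{Pike}) − 4q_{Largo}.
∂π/∂q_{Largo} = 327 − 8q_{Largo} − 2q_{Pike} = 0 ⇒ q_{Largo} = 40.875 − 0.25q_{Pike}.
By symmetry q_{Pike} = q_{Largo}; substituting into the reaction function, 1.25q_{Largo} = 40.875 and q_{Largo} = 32.7.
P_{Largo} = 331 − 4·32.7 − 2·32.7 = 134.8.

134.8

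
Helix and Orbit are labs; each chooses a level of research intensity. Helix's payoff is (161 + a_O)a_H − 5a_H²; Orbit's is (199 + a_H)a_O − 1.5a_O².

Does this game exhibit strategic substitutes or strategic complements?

Expanding Helix's payoff: 161a_H + a_Oa_H − 5a_H².
∂π/∂a_H = 161 + a_O − 10a_H = 0, so a_H = 16.1 + 0.1a_O.
The best-response slope da_H/da_O = 0.1 > 0: the reaction function is upward-sloping, so the choices are strategic complements.

strategic complements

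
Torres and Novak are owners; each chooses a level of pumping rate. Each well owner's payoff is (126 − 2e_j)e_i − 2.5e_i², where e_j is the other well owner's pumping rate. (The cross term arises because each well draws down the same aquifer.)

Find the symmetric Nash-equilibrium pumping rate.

18

Torres's payoff is (126 − 2e_N)e_T − 2.5e_T².
∂π/∂e_T = 126 − 2e_N − 5e_T = 0, so e_T = 25.2 − 0.4e_N.
By symmetry e_N = e_T; substituting into the reaction function, 1.4e_T = 25.2 and e_T = 18.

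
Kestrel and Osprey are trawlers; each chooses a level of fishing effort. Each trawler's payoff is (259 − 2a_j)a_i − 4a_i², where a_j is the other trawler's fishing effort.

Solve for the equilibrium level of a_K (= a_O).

25.9

Kestrel's payoff is (259 − 2a_O)a_K − 4a_K².
∂π/∂a_K = 259 − 2a_O − 8a_K = 0, so a_K = 32.375 − 0.25a_O.
The game is symmetric, so in equilibrium a_O = a_K: the reaction function gives 1.25a_K = 32.375, hence a_K = 25.9.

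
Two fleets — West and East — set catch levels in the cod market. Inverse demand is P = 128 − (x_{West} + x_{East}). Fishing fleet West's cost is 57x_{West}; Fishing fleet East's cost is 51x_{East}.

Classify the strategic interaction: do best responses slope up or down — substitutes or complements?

strategic substitutes

Fishing fleet West's profit: π = x_{West}(128 − (x_{West} + x_{East})) − 57x_{West}.
∂π/∂x_{West} = 71 − 2x_{West} − x_{East} = 0, so x_{West} = 35.5 − 0.5x_{East}.
The best-response slope dx_{West}/dx_{East} = −0.5 < 0: the reaction function is downward-sloping, so the choices are strategic substitutes.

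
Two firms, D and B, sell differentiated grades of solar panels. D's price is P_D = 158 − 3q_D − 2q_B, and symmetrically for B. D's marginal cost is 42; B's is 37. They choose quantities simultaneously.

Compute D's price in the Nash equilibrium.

Firm D's profit: π = q_D(158 − 3q_D − 2q_B) − 42q_D.
∂π/∂q_D = 116 − 6q_D − 2q_B = 0 ⇒ q_D = 58/3 − (1/3)q_B.
Similarly q_B = 121/6 − (1/3)q_D.
Plugging q_B into D's best response: q_D = 58/3 − (1/3)(121/6 − (1/3)q_D) ⇒ (8/9)q_D = 227/18, so q_D = 14.1875.
Then q_B = 121/6 − (1/3)·14.1875 = 15.4375.
P_D = 158 − 3·14.1875 − 2·15.4375 = 84.5625.

84.5625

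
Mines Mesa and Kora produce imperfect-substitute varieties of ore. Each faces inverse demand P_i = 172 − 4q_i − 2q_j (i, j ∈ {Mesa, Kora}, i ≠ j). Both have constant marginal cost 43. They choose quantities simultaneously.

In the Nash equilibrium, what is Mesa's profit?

Mine Mesa's profit: π = q_{Mesa}(172 − 4q_{Mesa} − 2q_{Kora}) − 43q_{Mesa}.
∂π/∂q_{Mesa} = 129 − 8q_{Mesa} − 2q_{Kora} = 0 ⇒ q_{Mesa} = 16.125 − 0.25q_{Kora}.
Setting q_{Mesa} = q_{Kora} in the reaction function: q_{Mesa} = 16.125 − 0.25q_{Mesa}, so q_{Mesa} = 16.125 / 1.25 = 12.9.
P_{Mesa} = 172 − 4·12.9 − 2·12.9 = 94.6.
Profit = (94.6 − 43)·12.9 = 665.64.

665.64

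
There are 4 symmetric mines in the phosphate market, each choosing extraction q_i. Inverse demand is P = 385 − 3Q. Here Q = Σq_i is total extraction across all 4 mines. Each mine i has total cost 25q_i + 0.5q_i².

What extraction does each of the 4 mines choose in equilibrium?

22.5

A representative mine's profit is π_i = q_i(385 − 3Q) − 25q_i − 0.5q_i², with Q = q_i + Σ_{j≠i} q_j.
First-order condition: 360 − 7q_i − 3Σ_{j≠i} q_j = 0.
Imposing symmetry (q_j = q for all j) turns Σ_{j≠i} q_j into 3q, so 360 = 16q and q = 22.5.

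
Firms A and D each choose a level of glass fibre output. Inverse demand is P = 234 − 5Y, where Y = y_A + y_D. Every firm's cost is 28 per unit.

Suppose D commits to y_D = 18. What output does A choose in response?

Firm A's profit: π = y_A(234 − 5(y_A + y_D)) − 28y_A.
∂π/∂y_A = 206 − 10y_A − 5y_D = 0, so y_A = 20.6 − 0.5y_D.
At y_D = 18: y_A = 20.6 − 0.5·18 = 11.6.

11.6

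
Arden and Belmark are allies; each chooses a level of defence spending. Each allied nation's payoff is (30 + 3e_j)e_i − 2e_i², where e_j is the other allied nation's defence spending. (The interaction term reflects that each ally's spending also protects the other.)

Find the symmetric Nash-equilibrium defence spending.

30

Arden's payoff is (30 + 3e_B)e_A − 2e_A².
∂π/∂e_A = 30 + 3e_B − 4e_A = 0, so e_A = 7.5 + 0.75e_B.
Setting e_A = e_B in the reaction function: e_A = 7.5 + 0.75e_A, so e_A = 7.5 / 0.25 = 30.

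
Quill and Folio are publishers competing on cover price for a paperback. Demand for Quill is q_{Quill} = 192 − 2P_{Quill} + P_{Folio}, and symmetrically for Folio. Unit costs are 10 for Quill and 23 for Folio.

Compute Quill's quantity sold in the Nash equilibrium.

Quill's profit: π = (P_{Quill} − 10)(192 − 2P_{Quill} + P_{Folio}).
∂π/∂P_{Quill} = 212 − 4P_{Quill} + P_{Folio} = 0 ⇒ P_{Quill} = 53 + 0.25P_{Folio}.
Similarly P_{Folio} = 59.5 + 0.25P_{Quill}.
Plugging P_{Folio} into Quill's best response: P_{Quill} = 53 + 0.25(59.5 + 0.25P_{Quill}) ⇒ 0.9375P_{Quill} = 67.875, so P_{Quill} = 72.4.
Then P_{Folio} = 59.5 + 0.25·72.4 = 77.6.
q_{Quill} = 192 − 2·72.4 + 77.6 = 124.8.

124.8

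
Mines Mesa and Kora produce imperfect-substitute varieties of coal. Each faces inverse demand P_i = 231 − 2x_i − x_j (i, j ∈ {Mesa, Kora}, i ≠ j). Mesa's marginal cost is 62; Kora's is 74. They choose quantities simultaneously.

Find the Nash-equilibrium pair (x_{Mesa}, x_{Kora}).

Mine Mesa's profit: π = x_{Mesa}(231 − 2x_{Mesa} − x_{Kora}) − 62x_{Mesa}.
∂π/∂x_{Mesa} = 169 − 4x_{Mesa} − x_{Kora} = 0 ⇒ x_{Mesa} = 42.25 − 0.25x_{Kora}.
Similarly x_{Kora} = 39.25 − 0.25x_{Mesa}.
Plugging x_{Kora} into Mesa's best response: x_{Mesa} = 42.25 − 0.25(39.25 − 0.25x_{Mesa}) ⇒ 0.9375x_{Mesa} = 32.4375, so x_{Mesa} = 34.6.
Then x_{Kora} = 39.25 − 0.25·34.6 = 30.6.

34.6, 30.6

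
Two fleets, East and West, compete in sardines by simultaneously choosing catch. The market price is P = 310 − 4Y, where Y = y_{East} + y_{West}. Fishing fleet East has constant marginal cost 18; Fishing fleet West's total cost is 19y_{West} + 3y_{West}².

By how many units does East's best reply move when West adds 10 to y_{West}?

Fishing fleet East's profit: π = y_{East}(310 − 4(y_{East} + y_{West})) − 18y_{East}.
∂π/∂y_{East} = 292 − 8y_{East} − 4y_{West} = 0, so y_{East} = 36.5 − 0.5y_{West}.
The reaction-function slope is −0.5, so a 10-unit rise in y_{West} moves y_{East} by −0.5 × 10 = −5. East's best response falls — the actions are strategic substitutes.

-5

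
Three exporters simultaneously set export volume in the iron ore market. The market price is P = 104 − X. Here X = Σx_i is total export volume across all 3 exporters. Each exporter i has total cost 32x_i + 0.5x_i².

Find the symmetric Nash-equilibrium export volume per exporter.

A representative exporter's profit is π_i = x_i(104 − X) − 32x_i − 0.5x_i², with X = x_i + Σ_{j≠i} x_j.
First-order condition: 72 − 3x_i − Σ_{j≠i} x_j = 0.
In a symmetric equilibrium every exporter chooses the same x, so Σ_{j≠i} x_j = 2x. The condition becomes 72 − 5x = 0, giving x = 72/5 = 14.4.

14.4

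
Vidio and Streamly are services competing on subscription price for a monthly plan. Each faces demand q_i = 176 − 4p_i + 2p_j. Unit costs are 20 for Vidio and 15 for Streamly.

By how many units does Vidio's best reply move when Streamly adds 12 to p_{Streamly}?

Vidio's profit: π = (p_{Vidio} − 20)(176 − 4p_{Vidio} + 2p_{Streamly}).
∂π/∂p_{Vidio} = 256 − 8p_{Vidio} + 2p_{Streamly} = 0 ⇒ p_{Vidio} = 32 + 0.25p_{Streamly}.
The reaction-function slope is 0.25, so a 12-unit rise in p_{Streamly} moves p_{Vidio} by 0.25 × 12 = 3. Vidio's best response rises — the actions are strategic complements.

3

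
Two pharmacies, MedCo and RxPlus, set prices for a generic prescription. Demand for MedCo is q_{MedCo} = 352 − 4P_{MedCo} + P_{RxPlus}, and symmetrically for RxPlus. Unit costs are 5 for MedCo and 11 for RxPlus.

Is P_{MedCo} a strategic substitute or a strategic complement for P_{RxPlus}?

strategic complements

MedCo's profit: π = (P_{MedCo} − 5)(352 − 4P_{MedCo} + P_{RxPlus}).
∂π/∂P_{MedCo} = 372 − 8P_{MedCo} + P_{RxPlus} = 0 ⇒ P_{MedCo} = 46.5 + 0.125P_{RxPlus}.
The best-response slope dP_{MedCo}/dP_{RxPlus} = 0.125 > 0: the reaction function is upward-sloping, so the choices are strategic complements.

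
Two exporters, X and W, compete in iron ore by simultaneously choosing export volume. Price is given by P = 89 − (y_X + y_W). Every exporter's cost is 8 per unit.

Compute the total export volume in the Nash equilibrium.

Exporter X's profit: π = y_X(89 − (y_X + y_W)) − 8y_X.
∂π/∂y_X = 81 − 2y_X − y_W = 0, so y_X = 40.5 − 0.5y_W.
The game is symmetric, so in equilibrium y_W = y_X: the reaction function gives 1.5y_X = 40.5, hence y_X = 27.
Total export volume: 27 + 27 = 54.

54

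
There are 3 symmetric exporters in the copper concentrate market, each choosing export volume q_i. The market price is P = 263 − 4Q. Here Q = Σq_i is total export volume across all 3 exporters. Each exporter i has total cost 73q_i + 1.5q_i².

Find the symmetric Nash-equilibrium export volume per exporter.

A representative exporter's profit is π_i = q_i(263 − 4Q) − 73q_i − 1.5q_i², with Q = q_i + Σ_{j≠i} q_j.
First-order condition: 190 − 11q_i − 4Σ_{j≠i} q_j = 0.
Imposing symmetry (q_j = q for all j) turns Σ_{j≠i} q_j into 2q, so 190 = 19q and q = 10.

10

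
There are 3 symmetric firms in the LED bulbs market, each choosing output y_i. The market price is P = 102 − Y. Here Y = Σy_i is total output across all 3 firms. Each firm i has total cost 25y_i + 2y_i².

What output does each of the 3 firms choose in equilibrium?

9.625

A representative firm's profit is π_i = y_i(102 − Y) − 25y_i − 2y_i², with Y = y_i + Σ_{j≠i} y_j.
First-order condition: 77 − 6y_i − Σ_{j≠i} y_j = 0.
In a symmetric equilibrium every firm chooses the same y, so Σ_{j≠i} y_j = 2y. The condition becomes 77 − 8y = 0, giving y = 77/8 = 9.625.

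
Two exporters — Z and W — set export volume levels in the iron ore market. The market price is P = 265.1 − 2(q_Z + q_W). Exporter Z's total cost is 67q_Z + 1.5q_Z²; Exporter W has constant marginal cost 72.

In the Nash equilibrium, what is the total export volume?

Exporter Z's profit: π = q_Z(265.1 − 2(q_Z + q_W)) − 67q_Z − 1.5q_Z².
∂π/∂q_Z = 198.1 − 7q_Z − 2q_W = 0, so q_Z = 28.3 − (2/7)q_W.
For W: ∂π/∂q_W = 193.1 − 4q_W − 2q_Z = 0 ⇒ q_W = 48.275 − 0.5q_Z.
Solving the two reaction functions simultaneously: (1 − (−2/7)(−0.5))q_Z = 28.3 − (2/7)·48.275, so (6/7)q_Z = 2031/140 and q_Z = 16.925.
Then q_W = 48.275 − 0.5·16.925 = 39.8125.
Total export volume: 16.925 + 39.8125 = 56.7375.

56.7375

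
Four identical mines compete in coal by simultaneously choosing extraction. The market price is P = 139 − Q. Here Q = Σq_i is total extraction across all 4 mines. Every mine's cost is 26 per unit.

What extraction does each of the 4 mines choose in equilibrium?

22.6

A representative mine's profit is π_i = q_i(139 − Q) − 26q_i, with Q = q_i + Σ_{j≠i} q_j.
First-order condition: 113 − 2q_i − Σ_{j≠i} q_j = 0.
With identical mines, set every q_j = q: then 113 − 2q − 3q = 0, i.e. q = 113/5 = 22.6.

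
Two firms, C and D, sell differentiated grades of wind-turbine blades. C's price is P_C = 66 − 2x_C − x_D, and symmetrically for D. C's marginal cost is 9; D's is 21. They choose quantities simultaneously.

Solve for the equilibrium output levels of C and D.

12.2, 8.2

Firm C's profit: π = x_C(66 − 2x_C − x_D) − 9x_C.
∂π/∂x_C = 57 − 4x_C − x_D = 0 ⇒ x_C = 14.25 − 0.25x_D.
Similarly x_D = 11.25 − 0.25x_C.
Substituting the second reaction function into the first: x_C = 14.25 − 0.25(11.25 − 0.25x_C), which gives 0.9375x_C = 11.4375 ⇒ x_C = 12.2.
Then x_D = 11.25 − 0.25·12.2 = 8.2.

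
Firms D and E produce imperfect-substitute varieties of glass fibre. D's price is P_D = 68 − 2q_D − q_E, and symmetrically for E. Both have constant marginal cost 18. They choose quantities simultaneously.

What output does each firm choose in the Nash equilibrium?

Firm D's profit: π = q_D(68 − 2q_D − q_E) − 18q_D.
∂π/∂q_D = 50 − 4q_D − q_E = 0 ⇒ q_D = 12.5 − 0.25q_E.
Setting q_D = q_E in the reaction function: q_D = 12.5 − 0.25q_D, so q_D = 12.5 / 1.25 = 10.

10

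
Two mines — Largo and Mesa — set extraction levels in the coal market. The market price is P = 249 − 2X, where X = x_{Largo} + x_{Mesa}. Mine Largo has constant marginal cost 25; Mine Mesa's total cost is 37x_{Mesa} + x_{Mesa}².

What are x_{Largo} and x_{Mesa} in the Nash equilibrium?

Mine Largo's profit: π = x_{Largo}(249 − 2(x_{Largo} + x_{Mesa})) − 25x_{Largo}.
∂π/∂x_{Largo} = 224 − 4x_{Largo} − 2x_{Mesa} = 0, so x_{Largo} = 56 − 0.5x_{Mesa}.
For Mesa: ∂π/∂x_{Mesa} = 212 − 6x_{Mesa} − 2x_{Largo} = 0 ⇒ x_{Mesa} = 106/3 − (1/3)x_{Largo}.
Solving the two reaction functions simultaneously: (1 − (−0.5)(−1/3))x_{Largo} = 56 − 0.5·(106/3), so (5/6)x_{Largo} = 115/3 and x_{Largo} = 46.
Then x_{Mesa} = 106/3 − (1/3)·46 = 20.

46, 20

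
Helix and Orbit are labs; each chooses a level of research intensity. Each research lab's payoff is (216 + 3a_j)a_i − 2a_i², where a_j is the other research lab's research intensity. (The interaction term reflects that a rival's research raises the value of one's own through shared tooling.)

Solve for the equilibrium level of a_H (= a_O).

Helix's payoff is (216 + 3a_O)a_H − 2a_H².
∂π/∂a_H = 216 + 3a_O − 4a_H = 0, so a_H = 54 + 0.75a_O.
Setting a_H = a_O in the reaction function: a_H = 54 + 0.75a_H, so a_H = 54 / 0.25 = 216.

216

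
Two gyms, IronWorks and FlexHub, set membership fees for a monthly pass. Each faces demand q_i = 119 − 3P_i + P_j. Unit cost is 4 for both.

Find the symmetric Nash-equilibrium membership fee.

IronWorks's profit: π = (P_{IronWorks} − 4)(119 − 3P_{IronWorks} + P_{FlexHub}).
∂π/∂P_{IronWorks} = 131 − 6P_{IronWorks} + P_{FlexHub} = 0 ⇒ P_{IronWorks} = 131/6 + (1/6)P_{FlexHub}.
By symmetry P_{FlexHub} = P_{IronWorks}; substituting into the reaction function, (5/6)P_{IronWorks} = 131/6 and P_{IronWorks} = 26.2.

26.2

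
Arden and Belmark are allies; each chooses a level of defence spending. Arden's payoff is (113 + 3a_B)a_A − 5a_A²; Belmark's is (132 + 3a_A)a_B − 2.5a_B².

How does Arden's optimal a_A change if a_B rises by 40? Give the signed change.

Expanding Arden's payoff: 113a_A + 3a_Ba_A − 5a_A².
∂π/∂a_A = 113 + 3a_B − 10a_A = 0, so a_A = 11.3 + 0.3a_B.
The reaction-function slope is 0.3, so a 40-unit rise in a_B moves a_A by 0.3 × 40 = 12. Arden's best response rises — the actions are strategic complements.

12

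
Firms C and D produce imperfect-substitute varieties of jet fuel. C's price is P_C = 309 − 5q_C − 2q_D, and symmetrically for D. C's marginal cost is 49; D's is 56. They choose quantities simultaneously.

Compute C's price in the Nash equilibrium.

Firm C's profit: π = q_C(309 − 5q_C − 2q_D) − 49q_C.
∂π/∂q_C = 260 − 10q_C − 2q_D = 0 ⇒ q_C = 26 − 0.2q_D.
Similarly q_D = 25.3 − 0.2q_C.
Plugging q_D into C's best response: q_C = 26 − 0.2(25.3 − 0.2q_C) ⇒ 0.96q_C = 20.94, so q_C = 21.8125.
Then q_D = 25.3 − 0.2·21.8125 = 20.9375.
P_C = 309 − 5·21.8125 − 2·20.9375 = 158.0625.

158.0625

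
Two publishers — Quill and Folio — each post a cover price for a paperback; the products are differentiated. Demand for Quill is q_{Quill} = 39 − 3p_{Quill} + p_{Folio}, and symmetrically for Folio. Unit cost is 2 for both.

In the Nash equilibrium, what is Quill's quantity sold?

Quill's profit: π = (p_{Quill} − 2)(39 − 3p_{Quill} + p_{Folio}).
∂π/∂p_{Quill} = 45 − 6p_{Quill} + p_{Folio} = 0 ⇒ p_{Quill} = 7.5 + (1/6)p_{Folio}.
The game is symmetric, so in equilibrium p_{Folio} = p_{Quill}: the reaction function gives (5/6)p_{Quill} = 7.5, hence p_{Quill} = 9.
q_{Quill} = 39 − 3·9 + 9 = 21.

21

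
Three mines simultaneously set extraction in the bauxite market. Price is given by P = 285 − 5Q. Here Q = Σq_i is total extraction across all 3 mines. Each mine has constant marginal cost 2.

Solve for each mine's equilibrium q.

A representative mine's profit is π_i = q_i(285 − 5Q) − 2q_i, with Q = q_i + Σ_{j≠i} q_j.
First-order condition: 283 − 10q_i − 5Σ_{j≠i} q_j = 0.
With identical mines, set every q_j = q: then 283 − 10q − 10q = 0, i.e. q = 283/20 = 14.15.

14.15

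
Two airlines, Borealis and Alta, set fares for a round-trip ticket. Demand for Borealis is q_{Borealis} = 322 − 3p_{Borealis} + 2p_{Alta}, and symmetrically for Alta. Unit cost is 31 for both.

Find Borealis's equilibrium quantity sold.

Borealis's profit: π = (p_{Borealis} − 31)(322 − 3p_{Borealis} + 2p_{Alta}).
∂π/∂p_{Borealis} = 415 − 6p_{Borealis} + 2p_{Alta} = 0 ⇒ p_{Borealis} = 415/6 + (1/3)p_{Alta}.
By symmetry p_{Alta} = p_{Borealis}; substituting into the reaction function, (2/3)p_{Borealis} = 415/6 and p_{Borealis} = 103.75.
q_{Borealis} = 322 − 3·103.75 + 2·103.75 = 218.25.

218.25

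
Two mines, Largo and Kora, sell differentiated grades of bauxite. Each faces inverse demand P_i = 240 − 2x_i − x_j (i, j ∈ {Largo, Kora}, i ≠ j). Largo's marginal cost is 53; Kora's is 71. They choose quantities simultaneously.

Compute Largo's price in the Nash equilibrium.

130.2

Mine Largo's profit: π = x_{Largo}(240 − 2x_{Largo} − x_{Kora}) − 53x_{Largo}.
∂π/∂x_{Largo} = 187 − 4x_{Largo} − x_{Kora} = 0 ⇒ x_{Largo} = 46.75 − 0.25x_{Kora}.
Similarly x_{Kora} = 42.25 − 0.25x_{Largo}.
Plugging x_{Kora} into Largo's best response: x_{Largo} = 46.75 − 0.25(42.25 − 0.25x_{Largo}) ⇒ 0.9375x_{Largo} = 36.1875, so x_{Largo} = 38.6.
Then x_{Kora} = 42.25 − 0.25·38.6 = 32.6.
P_{Largo} = 240 − 2·38.6 − 32.6 = 130.2.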